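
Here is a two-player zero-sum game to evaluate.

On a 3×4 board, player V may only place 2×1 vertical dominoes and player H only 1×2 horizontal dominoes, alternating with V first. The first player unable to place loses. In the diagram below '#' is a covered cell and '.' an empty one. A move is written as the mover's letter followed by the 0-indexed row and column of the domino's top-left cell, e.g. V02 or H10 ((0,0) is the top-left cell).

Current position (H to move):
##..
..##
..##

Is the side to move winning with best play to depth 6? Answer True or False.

H winning at [##../..##/..##]: True

p1 H@[##../..##/..##]: H02[####/..##/..##]-1 H10[##../####/..##]+1* H20[##../..##/####]+1
p2 V@[##../####/..##] terminal -1; root [##../..##/..##] d6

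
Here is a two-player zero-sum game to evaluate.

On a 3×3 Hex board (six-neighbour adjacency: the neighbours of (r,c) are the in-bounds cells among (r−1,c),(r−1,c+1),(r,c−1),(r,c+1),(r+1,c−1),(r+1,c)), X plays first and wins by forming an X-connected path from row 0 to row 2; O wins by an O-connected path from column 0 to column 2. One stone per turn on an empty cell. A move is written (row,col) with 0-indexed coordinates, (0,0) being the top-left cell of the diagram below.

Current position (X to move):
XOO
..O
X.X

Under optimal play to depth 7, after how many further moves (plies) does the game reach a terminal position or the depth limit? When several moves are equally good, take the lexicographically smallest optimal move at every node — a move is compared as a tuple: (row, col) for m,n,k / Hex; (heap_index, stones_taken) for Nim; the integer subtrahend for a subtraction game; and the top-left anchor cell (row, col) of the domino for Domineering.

PV length from [XOO/..O/X.X]: 1 ply

ply 1, X at XOO/..O/X.X | (1,0)=+1→XOO/X.O/X.X*; (1,1)=-1→XOO/.XO/X.X; (2,1)=-1→XOO/..O/XXX
ply 2: XOO/X.O/X.X is terminal -1 (O); from XOO/..O/X.X depth 7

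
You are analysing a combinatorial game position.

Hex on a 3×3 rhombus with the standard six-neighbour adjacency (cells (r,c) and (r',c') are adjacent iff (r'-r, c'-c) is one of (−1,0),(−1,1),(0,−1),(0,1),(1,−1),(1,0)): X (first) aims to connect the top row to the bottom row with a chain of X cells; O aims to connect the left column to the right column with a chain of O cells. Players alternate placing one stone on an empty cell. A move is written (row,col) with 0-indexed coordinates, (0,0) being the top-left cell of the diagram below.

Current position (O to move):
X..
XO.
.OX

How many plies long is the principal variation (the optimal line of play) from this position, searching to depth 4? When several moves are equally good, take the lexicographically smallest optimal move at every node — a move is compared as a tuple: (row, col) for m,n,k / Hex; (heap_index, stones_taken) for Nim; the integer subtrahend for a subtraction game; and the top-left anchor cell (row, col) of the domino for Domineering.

PV length from [X../XO./.OX]: 3 plies

ply 1, O at X../XO./.OX | (0,1)=-1→XO./XO./.OX; (0,2)=-1→X.O/XO./.OX; (1,2)=-1→X../XOO/.OX; (2,0)=+1→X../XO./OOX*
ply 2, X at X../XO./OOX | (0,1)=-1→XX./XO./OOX*; (0,2)=-1→X.X/XO./OOX; (1,2)=-1→X../XOX/OOX
ply 3, O at XX./XO./OOX | (0,2)=+1→XXO/XO./OOX*; (1,2)=+1→XX./XOO/OOX
ply 4: XXO/XO./OOX is terminal -1 (X); from X../XO./.OX depth 4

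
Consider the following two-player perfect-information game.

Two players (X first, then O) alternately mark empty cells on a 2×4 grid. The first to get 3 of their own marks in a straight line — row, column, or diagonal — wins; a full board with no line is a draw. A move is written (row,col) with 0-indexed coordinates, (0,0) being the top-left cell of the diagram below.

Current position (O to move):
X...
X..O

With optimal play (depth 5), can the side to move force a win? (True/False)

O winning at [X.../X..O]: False

p1 O@[X.../X..O]: (0,1)[XO../X..O]+0* (0,2)[X.O./X..O]+0 (0,3)[X..O/X..O]+0 (1,1)[X.../XO.O]+0 (1,2)[X.../X.OO]+0
p2 X@[XO../X..O]: (0,2)[XOX./X..O]+0* (0,3)[XO.X/X..O]+0 (1,1)[XO../XX.O]+0 (1,2)[XO../X.XO]+0
p3 O@[XOX./X..O]: (0,3)[XOXO/X..O]+0* (1,1)[XOX./XO.O]+0 (1,2)[XOX./X.OO]+0
p4 X@[XOXO/X..O]: (1,1)[XOXO/XX.O]+0* (1,2)[XOXO/X.XO]+0
p5 O@[XOXO/XX.O]: (1,2)[XOXO/XXOO]+0*
p6 X@[XOXO/XXOO] terminal +0; root [X.../X..O] d5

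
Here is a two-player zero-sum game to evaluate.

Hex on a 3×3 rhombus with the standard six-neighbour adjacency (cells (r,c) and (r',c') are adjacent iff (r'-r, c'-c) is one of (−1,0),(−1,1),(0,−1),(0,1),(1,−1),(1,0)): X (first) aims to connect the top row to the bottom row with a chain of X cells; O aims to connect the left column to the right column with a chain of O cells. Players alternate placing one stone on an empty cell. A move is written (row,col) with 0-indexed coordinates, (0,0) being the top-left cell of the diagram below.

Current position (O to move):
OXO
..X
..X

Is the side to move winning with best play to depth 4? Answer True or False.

p1 O@[OXO/..X/..X]: (1,0)[OXO/O.X/..X]-1 (1,1)[OXO/.OX/..X]+1* (2,0)[OXO/..X/O.X]-1 (2,1)[OXO/..X/.OX]-1
p2 X@[OXO/.OX/..X]: (1,0)[OXO/XOX/..X]-1* (2,0)[OXO/.OX/X.X]-1 (2,1)[OXO/.OX/.XX]-1
p3 O@[OXO/XOX/..X]: (2,0)[OXO/XOX/O.X]+1* (2,1)[OXO/XOX/.OX]-1
p4 X@[OXO/XOX/O.X] terminal -1; root [OXO/..X/..X] d4

O winning at [OXO/..X/..X]: True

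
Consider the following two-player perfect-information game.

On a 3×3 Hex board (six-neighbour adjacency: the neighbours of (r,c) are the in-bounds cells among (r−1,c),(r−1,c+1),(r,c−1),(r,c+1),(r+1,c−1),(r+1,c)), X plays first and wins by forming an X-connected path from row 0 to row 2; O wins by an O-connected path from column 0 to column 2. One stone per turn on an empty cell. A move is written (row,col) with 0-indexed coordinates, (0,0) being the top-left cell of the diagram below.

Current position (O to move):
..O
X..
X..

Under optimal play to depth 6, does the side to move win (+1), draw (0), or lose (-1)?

value(..O/X../X.., O) = -1

p1 O@[..O/X../X..]: (0,0)[O.O/X../X..]-1* (0,1)[.OO/X../X..]-1 (1,1)[..O/XO./X..]-1 (1,2)[..O/X.O/X..]-1 (2,1)[..O/X../XO.]-1 (2,2)[..O/X../X.O]-1
p2 X@[O.O/X../X..]: (0,1)[OXO/X../X..]+1* (1,1)[O.O/XX./X..]-1 (1,2)[O.O/X.X/X..]-1 (2,1)[O.O/X../XX.]-1 (2,2)[O.O/X../X.X]-1
p3 O@[OXO/X../X..] terminal -1; root [..O/X../X..] d6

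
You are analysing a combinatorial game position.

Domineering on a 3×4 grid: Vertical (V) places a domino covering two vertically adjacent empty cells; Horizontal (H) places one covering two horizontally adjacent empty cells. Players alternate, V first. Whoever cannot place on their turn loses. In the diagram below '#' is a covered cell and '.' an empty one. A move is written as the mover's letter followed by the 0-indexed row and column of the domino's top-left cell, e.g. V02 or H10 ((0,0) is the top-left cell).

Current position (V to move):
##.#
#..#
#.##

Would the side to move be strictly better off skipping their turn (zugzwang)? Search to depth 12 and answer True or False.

zugzwang(##.#/#..#/#.##, V) = False

p1 V@[##.#/#..#/#.##]: V02[####/#.##/#.##]+1* V11[##.#/##.#/####]+1
p2 H@[####/#.##/#.##] terminal -1; root [##.#/#..#/#.##] d12
suppose V passes — search the same position with H to move:
pass> p1 H@[##.#/#..#/#.##]: H11[##.#/####/#.##]+1*
pass> p2 V@[##.#/####/#.##] terminal -1; root [##.#/#..#/#.##] d12
for V: play +1, pass -1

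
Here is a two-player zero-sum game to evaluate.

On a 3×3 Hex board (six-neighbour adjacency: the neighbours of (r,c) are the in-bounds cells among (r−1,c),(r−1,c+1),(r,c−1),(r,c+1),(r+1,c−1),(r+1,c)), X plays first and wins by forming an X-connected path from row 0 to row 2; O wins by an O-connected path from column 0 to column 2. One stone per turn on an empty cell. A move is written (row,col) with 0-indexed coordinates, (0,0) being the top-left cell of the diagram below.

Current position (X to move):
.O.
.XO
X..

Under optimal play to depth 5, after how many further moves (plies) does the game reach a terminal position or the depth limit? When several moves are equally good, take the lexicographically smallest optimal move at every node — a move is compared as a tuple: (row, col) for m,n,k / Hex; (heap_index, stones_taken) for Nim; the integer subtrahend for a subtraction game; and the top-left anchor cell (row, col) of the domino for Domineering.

[.O./.XO/X..] X move#1: (0,0):+1/XO./.XO/X..*, (0,2):+1/.OX/.XO/X.., (1,0):+1/.O./XXO/X.., (2,1):-1/.O./.XO/XX., (2,2):-1/.O./.XO/X.X
[XO./.XO/X..] O move#2: (0,2):-1/XOO/.XO/X..*, (1,0):-1/XO./OXO/X.., (2,1):-1/XO./.XO/XO., (2,2):-1/XO./.XO/X.O
[XOO/.XO/X..] X move#3: (1,0):+1/XOO/XXO/X..*, (2,1):-1/XOO/.XO/XX., (2,2):-1/XOO/.XO/X.X
[XOO/XXO/X..] end (terminal -1, O#4); searched .O./.XO/X.. to 5

PV length from [.O./.XO/X..]: 3 plies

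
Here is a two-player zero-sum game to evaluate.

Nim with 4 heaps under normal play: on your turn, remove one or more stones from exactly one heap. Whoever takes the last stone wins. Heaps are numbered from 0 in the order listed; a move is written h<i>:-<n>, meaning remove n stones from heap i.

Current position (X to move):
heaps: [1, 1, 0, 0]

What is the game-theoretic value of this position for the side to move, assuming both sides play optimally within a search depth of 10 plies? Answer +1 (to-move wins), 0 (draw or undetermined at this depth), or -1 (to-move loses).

ply 1, X at (1,1,0,0) | h0:-1=-1→(0,1,0,0)*; h1:-1=-1→(1,0,0,0)
ply 2, O at (0,1,0,0) | h1:-1=+1→(0,0,0,0)*
ply 3: (0,0,0,0) is terminal -1 (X); from (1,1,0,0) depth 10

value((1,1,0,0), X) = -1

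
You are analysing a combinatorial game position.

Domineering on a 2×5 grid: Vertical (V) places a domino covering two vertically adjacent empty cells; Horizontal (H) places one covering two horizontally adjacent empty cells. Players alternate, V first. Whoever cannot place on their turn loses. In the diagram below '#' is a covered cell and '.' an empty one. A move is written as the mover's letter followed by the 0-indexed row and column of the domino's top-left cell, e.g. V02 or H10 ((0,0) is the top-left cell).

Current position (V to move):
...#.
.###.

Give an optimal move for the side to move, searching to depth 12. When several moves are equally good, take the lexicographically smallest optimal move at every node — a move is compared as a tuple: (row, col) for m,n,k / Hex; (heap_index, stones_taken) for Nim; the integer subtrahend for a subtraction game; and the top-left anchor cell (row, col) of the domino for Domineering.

V's best at [...#./.###.]: V00

ply 1, V at ...#./.###. | V00=+1→#..#./####.*; V04=-1→...##/.####
ply 2, H at #..#./####. | H01=-1→####./####.*
ply 3, V at ####./####. | V04=+1→#####/#####*
ply 4: #####/##### is terminal -1 (H); from ...#./.###. depth 12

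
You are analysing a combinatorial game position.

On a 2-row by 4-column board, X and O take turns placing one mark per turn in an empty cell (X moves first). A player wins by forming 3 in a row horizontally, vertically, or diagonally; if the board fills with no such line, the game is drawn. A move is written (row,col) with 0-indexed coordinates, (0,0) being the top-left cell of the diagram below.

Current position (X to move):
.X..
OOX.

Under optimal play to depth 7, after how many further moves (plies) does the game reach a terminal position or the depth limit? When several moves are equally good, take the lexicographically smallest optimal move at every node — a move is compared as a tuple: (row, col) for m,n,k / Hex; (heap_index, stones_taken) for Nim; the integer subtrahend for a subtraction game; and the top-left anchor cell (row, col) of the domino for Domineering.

[.X../OOX.] X move#1: (0,0):+0/XX../OOX., (0,2):+1/.XX./OOX.*, (0,3):+0/.X.X/OOX., (1,3):+0/.X../OOXX
[.XX./OOX.] O move#2: (0,0):-1/OXX./OOX.*, (0,3):-1/.XXO/OOX., (1,3):-1/.XX./OOXO
[OXX./OOX.] X move#3: (0,3):+1/OXXX/OOX.*, (1,3):+0/OXX./OOXX
[OXXX/OOX.] end (terminal -1, O#4); searched .X../OOX. to 7

PV length from [.X../OOX.]: 3 plies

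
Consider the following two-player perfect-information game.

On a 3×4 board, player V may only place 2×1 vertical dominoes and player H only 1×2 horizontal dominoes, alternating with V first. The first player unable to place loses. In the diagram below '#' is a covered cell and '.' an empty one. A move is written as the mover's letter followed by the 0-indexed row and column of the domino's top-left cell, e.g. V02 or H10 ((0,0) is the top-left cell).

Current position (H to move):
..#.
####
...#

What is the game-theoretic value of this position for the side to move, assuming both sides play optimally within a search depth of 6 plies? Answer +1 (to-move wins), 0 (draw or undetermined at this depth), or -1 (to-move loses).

p1 H@[..#./####/...#]: H00[###./####/...#]+1* H20[..#./####/##.#]+1 H21[..#./####/.###]+1
p2 V@[###./####/...#] terminal -1; root [..#./####/...#] d6

value(..#./####/...#, H) = +1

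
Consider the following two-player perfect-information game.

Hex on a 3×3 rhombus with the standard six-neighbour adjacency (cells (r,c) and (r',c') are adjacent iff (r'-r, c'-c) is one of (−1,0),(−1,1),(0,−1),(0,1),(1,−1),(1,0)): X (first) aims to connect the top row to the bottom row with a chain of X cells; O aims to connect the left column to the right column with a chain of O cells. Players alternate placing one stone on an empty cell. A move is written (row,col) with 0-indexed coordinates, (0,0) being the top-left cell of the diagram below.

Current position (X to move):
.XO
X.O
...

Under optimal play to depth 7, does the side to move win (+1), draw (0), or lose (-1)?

[.XO/X.O/...] X move#1: (0,0):-1/XXO/X.O/..., (1,1):+1/.XO/XXO/...*, (2,0):+1/.XO/X.O/X.., (2,1):+1/.XO/X.O/.X., (2,2):-1/.XO/X.O/..X
[.XO/XXO/...] O move#2: (0,0):-1/OXO/XXO/...*, (2,0):-1/.XO/XXO/O.., (2,1):-1/.XO/XXO/.O., (2,2):-1/.XO/XXO/..O
[OXO/XXO/...] X move#3: (2,0):+1/OXO/XXO/X..*, (2,1):+1/OXO/XXO/.X., (2,2):+1/OXO/XXO/..X
[OXO/XXO/X..] end (terminal -1, O#4); searched .XO/X.O/... to 7

value(.XO/X.O/..., X) = +1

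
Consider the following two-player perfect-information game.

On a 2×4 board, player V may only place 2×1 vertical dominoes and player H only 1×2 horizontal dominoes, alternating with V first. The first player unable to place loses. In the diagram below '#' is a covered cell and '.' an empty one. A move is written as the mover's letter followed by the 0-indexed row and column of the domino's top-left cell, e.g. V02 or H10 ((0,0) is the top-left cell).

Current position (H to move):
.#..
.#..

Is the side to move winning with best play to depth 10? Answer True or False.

p1 H@[.#../.#..]: H02[.###/.#..]+1* H12[.#../.###]+1
p2 V@[.###/.#..]: V00[####/##..]-1*
p3 H@[####/##..]: H12[####/####]+1*
p4 V@[####/####] terminal -1; root [.#../.#..] d10

H winning at [.#../.#..]: True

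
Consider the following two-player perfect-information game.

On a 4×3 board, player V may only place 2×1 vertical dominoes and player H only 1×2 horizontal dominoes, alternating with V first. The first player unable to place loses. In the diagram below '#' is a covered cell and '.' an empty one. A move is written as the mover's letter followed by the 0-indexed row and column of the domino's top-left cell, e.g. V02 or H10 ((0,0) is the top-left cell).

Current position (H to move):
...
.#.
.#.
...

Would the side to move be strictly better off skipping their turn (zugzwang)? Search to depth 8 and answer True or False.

[.../.#./.#./...] H move#1: H00:-1/##./.#./.#./...*, H01:-1/.##/.#./.#./..., H30:-1/.../.#./.#./##., H31:-1/.../.#./.#./.##
[##./.#./.#./...] V move#2: V02:+1/###/.##/.#./...*, V10:+1/##./##./##./..., V12:+1/##./.##/.##/..., V20:+1/##./.#./##./#.., V22:+1/##./.#./.##/..#
[###/.##/.#./...] H move#3: H30:-1/###/.##/.#./##.*, H31:-1/###/.##/.#./.##
[###/.##/.#./##.] V move#4: V10:+1/###/###/##./##.*, V22:+1/###/.##/.##/###
[###/###/##./##.] end (terminal -1, H#5); searched .../.#./.#./... to 8
suppose H passes — search the same position with V to move:
pass> [.../.#./.#./...] V move#1: V00:+1/#../##./.#./...*, V02:+1/..#/.##/.#./..., V10:-1/.../##./##./..., V12:-1/.../.##/.##/..., V20:+1/.../.#./##./#.., V22:+1/.../.#./.##/..#
pass> [#../##./.#./...] H move#2: H01:-1/###/##./.#./...*, H30:-1/#../##./.#./##., H31:-1/#../##./.#./.##
pass> [###/##./.#./...] V move#3: V12:-1/###/###/.##/..., V20:+1/###/##./##./#..*, V22:-1/###/##./.##/..#
pass> [###/##./##./#..] H move#4: H31:-1/###/##./##./###*
pass> [###/##./##./###] V move#5: V12:+1/###/###/###/###*
pass> [###/###/###/###] end (terminal -1, H#6); searched .../.#./.#./... to 8
for H: play -1, pass -1

zugzwang(.../.#./.#./..., H) = False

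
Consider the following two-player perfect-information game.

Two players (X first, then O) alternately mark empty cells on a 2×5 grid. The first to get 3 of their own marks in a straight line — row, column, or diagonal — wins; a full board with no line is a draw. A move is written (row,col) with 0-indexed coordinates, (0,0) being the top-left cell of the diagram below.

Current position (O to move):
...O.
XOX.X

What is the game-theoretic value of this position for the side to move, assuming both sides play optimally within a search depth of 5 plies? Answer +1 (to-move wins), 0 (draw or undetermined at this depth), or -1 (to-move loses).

ply 1, O at ...O./XOX.X | (0,0)=-1→O..O./XOX.X; (0,1)=-1→.O.O./XOX.X; (0,2)=-1→..OO./XOX.X; (0,4)=-1→...OO/XOX.X; (1,3)=+0→...O./XOXOX*
ply 2, X at ...O./XOXOX | (0,0)=-1→X..O./XOXOX; (0,1)=+0→.X.O./XOXOX*; (0,2)=+0→..XO./XOXOX; (0,4)=+0→...OX/XOXOX
ply 3, O at .X.O./XOXOX | (0,0)=+0→OX.O./XOXOX*; (0,2)=+0→.XOO./XOXOX; (0,4)=+0→.X.OO/XOXOX
ply 4, X at OX.O./XOXOX | (0,2)=+0→OXXO./XOXOX*; (0,4)=+0→OX.OX/XOXOX
ply 5, O at OXXO./XOXOX | (0,4)=+0→OXXOO/XOXOX*
ply 6: OXXOO/XOXOX is terminal +0 (X); from ...O./XOX.X depth 5

value(...O./XOX.X, O) = 0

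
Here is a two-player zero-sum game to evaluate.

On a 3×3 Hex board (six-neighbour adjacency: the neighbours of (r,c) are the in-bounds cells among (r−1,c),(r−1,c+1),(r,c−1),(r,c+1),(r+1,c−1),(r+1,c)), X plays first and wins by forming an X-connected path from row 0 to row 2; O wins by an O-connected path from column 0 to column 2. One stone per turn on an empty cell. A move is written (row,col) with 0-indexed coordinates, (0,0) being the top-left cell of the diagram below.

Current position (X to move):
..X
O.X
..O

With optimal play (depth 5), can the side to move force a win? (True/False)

ply 1, X at ..X/O.X/..O | (0,0)=-1→X.X/O.X/..O; (0,1)=-1→.XX/O.X/..O; (1,1)=+1→..X/OXX/..O*; (2,0)=+1→..X/O.X/X.O; (2,1)=+1→..X/O.X/.XO
ply 2, O at ..X/OXX/..O | (0,0)=-1→O.X/OXX/..O*; (0,1)=-1→.OX/OXX/..O; (2,0)=-1→..X/OXX/O.O; (2,1)=-1→..X/OXX/.OO
ply 3, X at O.X/OXX/..O | (0,1)=+1→OXX/OXX/..O*; (2,0)=+1→O.X/OXX/X.O; (2,1)=+1→O.X/OXX/.XO
ply 4, O at OXX/OXX/..O | (2,0)=-1→OXX/OXX/O.O*; (2,1)=-1→OXX/OXX/.OO
ply 5, X at OXX/OXX/O.O | (2,1)=+1→OXX/OXX/OXO*
ply 6: OXX/OXX/OXO is terminal -1 (O); from ..X/O.X/..O depth 5

X winning at [..X/O.X/..O]: True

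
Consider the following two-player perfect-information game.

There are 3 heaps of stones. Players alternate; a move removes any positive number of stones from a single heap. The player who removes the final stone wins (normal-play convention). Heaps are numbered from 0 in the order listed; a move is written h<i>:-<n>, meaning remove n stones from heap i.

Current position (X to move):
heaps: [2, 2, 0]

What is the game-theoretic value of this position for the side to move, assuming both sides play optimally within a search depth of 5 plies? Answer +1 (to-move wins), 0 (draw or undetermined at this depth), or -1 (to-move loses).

value((2,2,0), X) = -1

ply 1, X at (2,2,0) | h0:-1=-1→(1,2,0)*; h0:-2=-1→(0,2,0); h1:-1=-1→(2,1,0); h1:-2=-1→(2,0,0)
ply 2, O at (1,2,0) | h0:-1=-1→(0,2,0); h1:-1=+1→(1,1,0)*; h1:-2=-1→(1,0,0)
ply 3, X at (1,1,0) | h0:-1=-1→(0,1,0)*; h1:-1=-1→(1,0,0)
ply 4, O at (0,1,0) | h1:-1=+1→(0,0,0)*
ply 5: (0,0,0) is terminal -1 (X); from (2,2,0) depth 5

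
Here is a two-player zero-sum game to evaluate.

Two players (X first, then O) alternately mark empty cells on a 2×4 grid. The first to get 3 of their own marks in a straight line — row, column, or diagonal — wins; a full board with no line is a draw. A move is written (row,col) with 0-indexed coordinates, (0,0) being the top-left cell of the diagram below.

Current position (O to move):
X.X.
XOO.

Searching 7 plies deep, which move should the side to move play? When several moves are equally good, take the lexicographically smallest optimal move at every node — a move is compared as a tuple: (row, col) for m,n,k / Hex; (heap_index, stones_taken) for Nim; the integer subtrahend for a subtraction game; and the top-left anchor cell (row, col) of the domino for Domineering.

O's best at [X.X./XOO.]: (1,3)

[X.X./XOO.] O move#1: (0,1):+0/XOX./XOO., (0,3):-1/X.XO/XOO., (1,3):+1/X.X./XOOO*
[X.X./XOOO] end (terminal -1, X#2); searched X.X./XOO. to 7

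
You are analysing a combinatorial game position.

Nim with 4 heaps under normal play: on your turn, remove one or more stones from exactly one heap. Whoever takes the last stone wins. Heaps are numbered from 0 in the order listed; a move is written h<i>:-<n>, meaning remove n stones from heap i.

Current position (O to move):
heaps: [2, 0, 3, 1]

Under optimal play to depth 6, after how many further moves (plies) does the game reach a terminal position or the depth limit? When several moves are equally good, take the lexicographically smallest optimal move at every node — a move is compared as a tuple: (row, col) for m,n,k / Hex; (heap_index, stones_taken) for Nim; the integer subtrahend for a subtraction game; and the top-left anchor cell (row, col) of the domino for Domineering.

ply 1, O at (2,0,3,1) | h0:-1=-1→(1,0,3,1)*; h0:-2=-1→(0,0,3,1); h2:-1=-1→(2,0,2,1); h2:-2=-1→(2,0,1,1); h2:-3=-1→(2,0,0,1); h3:-1=-1→(2,0,3,0)
ply 2, X at (1,0,3,1) | h0:-1=-1→(0,0,3,1); h2:-1=-1→(1,0,2,1); h2:-2=-1→(1,0,1,1); h2:-3=+1→(1,0,0,1)*; h3:-1=-1→(1,0,3,0)
ply 3, O at (1,0,0,1) | h0:-1=-1→(0,0,0,1)*; h3:-1=-1→(1,0,0,0)
ply 4, X at (0,0,0,1) | h3:-1=+1→(0,0,0,0)*
ply 5: (0,0,0,0) is terminal -1 (O); from (2,0,3,1) depth 6

PV length from [(2,0,3,1)]: 4 plies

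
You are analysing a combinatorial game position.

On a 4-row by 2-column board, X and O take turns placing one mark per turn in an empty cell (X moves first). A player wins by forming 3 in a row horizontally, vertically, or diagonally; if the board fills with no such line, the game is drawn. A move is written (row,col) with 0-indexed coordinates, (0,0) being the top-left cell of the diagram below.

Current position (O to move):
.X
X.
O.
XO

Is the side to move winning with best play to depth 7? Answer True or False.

p1 O@[.X/X./O./XO]: (0,0)[OX/X./O./XO]+0* (1,1)[.X/XO/O./XO]+0 (2,1)[.X/X./OO/XO]+0
p2 X@[OX/X./O./XO]: (1,1)[OX/XX/O./XO]+0* (2,1)[OX/X./OX/XO]+0
p3 O@[OX/XX/O./XO]: (2,1)[OX/XX/OO/XO]+0*
p4 X@[OX/XX/OO/XO] terminal +0; root [.X/X./O./XO] d7

O winning at [.X/X./O./XO]: False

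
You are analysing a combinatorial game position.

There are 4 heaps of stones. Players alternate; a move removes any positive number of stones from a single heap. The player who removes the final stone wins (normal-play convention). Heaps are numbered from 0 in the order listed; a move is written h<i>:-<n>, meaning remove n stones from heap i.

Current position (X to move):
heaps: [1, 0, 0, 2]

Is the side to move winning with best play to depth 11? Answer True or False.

X winning at [(1,0,0,2)]: True

[(1,0,0,2)] X move#1: h0:-1:-1/(0,0,0,2), h3:-1:+1/(1,0,0,1)*, h3:-2:-1/(1,0,0,0)
[(1,0,0,1)] O move#2: h0:-1:-1/(0,0,0,1)*, h3:-1:-1/(1,0,0,0)
[(0,0,0,1)] X move#3: h3:-1:+1/(0,0,0,0)*
[(0,0,0,0)] end (terminal -1, O#4); searched (1,0,0,2) to 11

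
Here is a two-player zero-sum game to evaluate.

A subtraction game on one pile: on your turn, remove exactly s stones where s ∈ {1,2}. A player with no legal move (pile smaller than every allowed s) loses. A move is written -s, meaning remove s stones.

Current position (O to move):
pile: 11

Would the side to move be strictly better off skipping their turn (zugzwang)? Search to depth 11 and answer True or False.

p1 O@[11]: -1[10]-1 -2[9]+1*
p2 X@[9]: -1[8]-1* -2[7]-1
p3 O@[8]: -1[7]-1 -2[6]+1*
p4 X@[6]: -1[5]-1* -2[4]-1
p5 O@[5]: -1[4]-1 -2[3]+1*
p6 X@[3]: -1[2]-1* -2[1]-1
p7 O@[2]: -1[1]-1 -2[0]+1*
p8 X@[0] terminal -1; root [11] d11
suppose O passes — search the same position with X to move:
pass> p1 X@[11]: -1[10]-1 -2[9]+1*
pass> p2 O@[9]: -1[8]-1* -2[7]-1
pass> p3 X@[8]: -1[7]-1 -2[6]+1*
pass> p4 O@[6]: -1[5]-1* -2[4]-1
pass> p5 X@[5]: -1[4]-1 -2[3]+1*
pass> p6 O@[3]: -1[2]-1* -2[1]-1
pass> p7 X@[2]: -1[1]-1 -2[0]+1*
pass> p8 O@[0] terminal -1; root [11] d11
for O: play +1, pass -1

zugzwang(11, O) = False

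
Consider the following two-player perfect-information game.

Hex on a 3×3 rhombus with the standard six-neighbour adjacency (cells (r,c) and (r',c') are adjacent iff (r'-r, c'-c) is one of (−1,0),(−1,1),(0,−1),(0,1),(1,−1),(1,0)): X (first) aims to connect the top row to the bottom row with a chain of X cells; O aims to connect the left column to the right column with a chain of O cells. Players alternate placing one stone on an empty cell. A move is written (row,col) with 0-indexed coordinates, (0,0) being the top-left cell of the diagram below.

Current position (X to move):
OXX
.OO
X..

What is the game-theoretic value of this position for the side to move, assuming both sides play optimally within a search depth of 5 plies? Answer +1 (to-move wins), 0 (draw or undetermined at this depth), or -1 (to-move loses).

value(OXX/.OO/X.., X) = +1

ply 1, X at OXX/.OO/X.. | (1,0)=+1→OXX/XOO/X..*; (2,1)=-1→OXX/.OO/XX.; (2,2)=-1→OXX/.OO/X.X
ply 2: OXX/XOO/X.. is terminal -1 (O); from OXX/.OO/X.. depth 5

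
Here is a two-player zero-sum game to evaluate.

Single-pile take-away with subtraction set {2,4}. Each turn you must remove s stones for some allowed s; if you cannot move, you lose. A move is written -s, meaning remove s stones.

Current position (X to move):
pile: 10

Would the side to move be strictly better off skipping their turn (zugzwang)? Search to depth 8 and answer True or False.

zugzwang(10, X) = False

p1 X@[10]: -2[8]-1 -4[6]+1*
p2 O@[6]: -2[4]-1* -4[2]-1
p3 X@[4]: -2[2]-1 -4[0]+1*
p4 O@[0] terminal -1; root [10] d8
suppose X passes — search the same position with O to move:
pass> p1 O@[10]: -2[8]-1 -4[6]+1*
pass> p2 X@[6]: -2[4]-1* -4[2]-1
pass> p3 O@[4]: -2[2]-1 -4[0]+1*
pass> p4 X@[0] terminal -1; root [10] d8
for X: play +1, pass -1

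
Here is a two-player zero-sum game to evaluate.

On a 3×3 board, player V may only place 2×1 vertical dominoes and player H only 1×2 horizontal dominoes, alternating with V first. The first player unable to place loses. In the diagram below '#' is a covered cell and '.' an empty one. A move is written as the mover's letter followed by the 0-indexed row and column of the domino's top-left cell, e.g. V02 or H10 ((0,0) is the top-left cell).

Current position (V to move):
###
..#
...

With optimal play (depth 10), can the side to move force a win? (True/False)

p1 V@[###/..#/...]: V10[###/#.#/#..]-1 V11[###/.##/.#.]+1*
p2 H@[###/.##/.#.] terminal -1; root [###/..#/...] d10

V winning at [###/..#/...]: True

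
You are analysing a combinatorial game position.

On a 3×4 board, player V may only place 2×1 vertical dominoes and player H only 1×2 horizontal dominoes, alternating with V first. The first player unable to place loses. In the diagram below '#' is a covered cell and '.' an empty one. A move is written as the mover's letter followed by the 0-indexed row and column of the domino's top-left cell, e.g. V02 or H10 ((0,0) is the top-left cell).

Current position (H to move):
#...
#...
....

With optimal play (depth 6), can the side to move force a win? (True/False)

[#.../#.../....] H move#1: H01:-1/###./#.../...., H02:-1/#.##/#.../...., H11:+1/#.../###./....*, H12:+1/#.../#.##/...., H20:-1/#.../#.../##.., H21:-1/#.../#.../.##., H22:-1/#.../#.../..##
[#.../###./....] V move#2: V03:-1/#..#/####/....*, V13:-1/#.../####/...#
[#..#/####/....] H move#3: H01:+1/####/####/....*, H20:+1/#..#/####/##.., H21:+1/#..#/####/.##., H22:+1/#..#/####/..##
[####/####/....] end (terminal -1, V#4); searched #.../#.../.... to 6

H winning at [#.../#.../....]: True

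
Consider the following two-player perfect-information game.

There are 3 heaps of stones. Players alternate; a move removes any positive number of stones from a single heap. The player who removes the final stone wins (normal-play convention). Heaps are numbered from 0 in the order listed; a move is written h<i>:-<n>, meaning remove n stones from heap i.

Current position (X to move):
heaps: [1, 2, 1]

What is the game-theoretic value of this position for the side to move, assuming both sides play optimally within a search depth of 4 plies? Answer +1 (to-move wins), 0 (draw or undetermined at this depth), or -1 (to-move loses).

value((1,2,1), X) = +1

ply 1, X at (1,2,1) | h0:-1=-1→(0,2,1); h1:-1=-1→(1,1,1); h1:-2=+1→(1,0,1)*; h2:-1=-1→(1,2,0)
ply 2, O at (1,0,1) | h0:-1=-1→(0,0,1)*; h2:-1=-1→(1,0,0)
ply 3, X at (0,0,1) | h2:-1=+1→(0,0,0)*
ply 4: (0,0,0) is terminal -1 (O); from (1,2,1) depth 4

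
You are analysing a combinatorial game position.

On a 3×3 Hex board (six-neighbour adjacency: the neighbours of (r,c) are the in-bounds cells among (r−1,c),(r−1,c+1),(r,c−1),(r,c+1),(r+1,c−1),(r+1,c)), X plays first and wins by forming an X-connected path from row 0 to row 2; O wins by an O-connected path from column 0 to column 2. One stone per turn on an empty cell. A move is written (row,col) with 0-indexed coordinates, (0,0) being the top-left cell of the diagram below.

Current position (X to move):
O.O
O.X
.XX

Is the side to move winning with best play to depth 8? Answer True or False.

ply 1, X at O.O/O.X/.XX | (0,1)=-1→OXO/O.X/.XX*; (1,1)=-1→O.O/OXX/.XX; (2,0)=-1→O.O/O.X/XXX
ply 2, O at OXO/O.X/.XX | (1,1)=+1→OXO/OOX/.XX*; (2,0)=-1→OXO/O.X/OXX
ply 3: OXO/OOX/.XX is terminal -1 (X); from O.O/O.X/.XX depth 8

X winning at [O.O/O.X/.XX]: False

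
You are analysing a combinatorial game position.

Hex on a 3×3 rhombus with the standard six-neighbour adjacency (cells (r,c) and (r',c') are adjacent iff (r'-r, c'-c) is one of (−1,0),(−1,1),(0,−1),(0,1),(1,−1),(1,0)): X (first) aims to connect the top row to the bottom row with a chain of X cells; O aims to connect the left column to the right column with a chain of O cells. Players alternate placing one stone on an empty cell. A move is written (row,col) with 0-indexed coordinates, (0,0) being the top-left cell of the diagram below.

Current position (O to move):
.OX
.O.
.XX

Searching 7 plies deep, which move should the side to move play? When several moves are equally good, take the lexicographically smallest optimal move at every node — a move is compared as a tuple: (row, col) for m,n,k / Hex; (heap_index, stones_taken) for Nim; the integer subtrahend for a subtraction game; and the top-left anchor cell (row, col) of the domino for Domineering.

ply 1, O at .OX/.O./.XX | (0,0)=-1→OOX/.O./.XX; (1,0)=-1→.OX/OO./.XX; (1,2)=+1→.OX/.OO/.XX*; (2,0)=-1→.OX/.O./OXX
ply 2, X at .OX/.OO/.XX | (0,0)=-1→XOX/.OO/.XX*; (1,0)=-1→.OX/XOO/.XX; (2,0)=-1→.OX/.OO/XXX
ply 3, O at XOX/.OO/.XX | (1,0)=+1→XOX/OOO/.XX*; (2,0)=+1→XOX/.OO/OXX
ply 4: XOX/OOO/.XX is terminal -1 (X); from .OX/.O./.XX depth 7

O's best at [.OX/.O./.XX]: (1,2)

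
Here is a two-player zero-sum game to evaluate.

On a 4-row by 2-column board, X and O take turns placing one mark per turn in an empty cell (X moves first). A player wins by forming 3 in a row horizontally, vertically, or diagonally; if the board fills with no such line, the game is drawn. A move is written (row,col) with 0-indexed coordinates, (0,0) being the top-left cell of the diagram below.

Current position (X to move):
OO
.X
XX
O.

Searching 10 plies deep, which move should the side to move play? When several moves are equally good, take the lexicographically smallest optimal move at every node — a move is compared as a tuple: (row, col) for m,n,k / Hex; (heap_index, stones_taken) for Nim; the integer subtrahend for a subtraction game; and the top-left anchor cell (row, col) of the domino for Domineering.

X's best at [OO/.X/XX/O.]: (3,1)

p1 X@[OO/.X/XX/O.]: (1,0)[OO/XX/XX/O.]+0 (3,1)[OO/.X/XX/OX]+1*
p2 O@[OO/.X/XX/OX] terminal -1; root [OO/.X/XX/O.] d10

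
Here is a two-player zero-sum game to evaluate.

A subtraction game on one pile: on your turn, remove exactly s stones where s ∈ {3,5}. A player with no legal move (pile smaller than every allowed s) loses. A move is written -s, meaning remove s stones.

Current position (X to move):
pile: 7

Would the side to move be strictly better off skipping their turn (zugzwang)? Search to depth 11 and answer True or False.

[7] X move#1: -3:-1/4, -5:+1/2*
[2] end (terminal -1, O#2); searched 7 to 11
suppose X passes — search the same position with O to move:
pass> [7] O move#1: -3:-1/4, -5:+1/2*
pass> [2] end (terminal -1, X#2); searched 7 to 11
for X: play +1, pass -1

zugzwang(7, X) = False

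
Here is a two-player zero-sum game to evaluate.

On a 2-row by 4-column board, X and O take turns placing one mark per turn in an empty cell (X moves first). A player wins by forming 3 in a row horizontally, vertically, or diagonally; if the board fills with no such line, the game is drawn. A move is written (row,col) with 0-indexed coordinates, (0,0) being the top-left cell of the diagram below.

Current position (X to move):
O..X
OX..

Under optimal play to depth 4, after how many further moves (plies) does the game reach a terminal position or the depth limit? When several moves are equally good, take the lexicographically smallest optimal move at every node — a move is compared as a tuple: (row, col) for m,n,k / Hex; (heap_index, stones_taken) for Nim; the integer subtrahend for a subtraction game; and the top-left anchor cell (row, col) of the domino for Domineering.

ply 1, X at O..X/OX.. | (0,1)=+0→OX.X/OX..*; (0,2)=+0→O.XX/OX..; (1,2)=+0→O..X/OXX.; (1,3)=+0→O..X/OX.X
ply 2, O at OX.X/OX.. | (0,2)=+0→OXOX/OX..*; (1,2)=-1→OX.X/OXO.; (1,3)=-1→OX.X/OX.O
ply 3, X at OXOX/OX.. | (1,2)=+0→OXOX/OXX.*; (1,3)=+0→OXOX/OX.X
ply 4, O at OXOX/OXX. | (1,3)=+0→OXOX/OXXO*
ply 5: OXOX/OXXO is terminal +0 (X); from O..X/OX.. depth 4

PV length from [O..X/OX..]: 4 plies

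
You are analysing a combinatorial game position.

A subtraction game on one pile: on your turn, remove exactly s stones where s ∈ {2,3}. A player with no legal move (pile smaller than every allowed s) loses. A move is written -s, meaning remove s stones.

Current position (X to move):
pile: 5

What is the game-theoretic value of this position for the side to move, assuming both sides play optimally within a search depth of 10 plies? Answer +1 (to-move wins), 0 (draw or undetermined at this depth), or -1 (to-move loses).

p1 X@[5]: -2[3]-1* -3[2]-1
p2 O@[3]: -2[1]+1* -3[0]+1
p3 X@[1] terminal -1; root [5] d10

value(5, X) = -1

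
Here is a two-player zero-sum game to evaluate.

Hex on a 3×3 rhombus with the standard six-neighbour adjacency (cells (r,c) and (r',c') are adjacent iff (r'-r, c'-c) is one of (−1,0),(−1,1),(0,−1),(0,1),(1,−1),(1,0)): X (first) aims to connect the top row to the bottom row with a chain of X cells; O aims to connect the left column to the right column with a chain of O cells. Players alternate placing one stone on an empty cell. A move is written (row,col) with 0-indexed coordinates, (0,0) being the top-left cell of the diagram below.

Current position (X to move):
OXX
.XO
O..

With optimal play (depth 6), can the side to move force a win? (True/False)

X winning at [OXX/.XO/O..]: True

ply 1, X at OXX/.XO/O.. | (1,0)=-1→OXX/XXO/O..; (2,1)=+1→OXX/.XO/OX.*; (2,2)=-1→OXX/.XO/O.X
ply 2: OXX/.XO/OX. is terminal -1 (O); from OXX/.XO/O.. depth 6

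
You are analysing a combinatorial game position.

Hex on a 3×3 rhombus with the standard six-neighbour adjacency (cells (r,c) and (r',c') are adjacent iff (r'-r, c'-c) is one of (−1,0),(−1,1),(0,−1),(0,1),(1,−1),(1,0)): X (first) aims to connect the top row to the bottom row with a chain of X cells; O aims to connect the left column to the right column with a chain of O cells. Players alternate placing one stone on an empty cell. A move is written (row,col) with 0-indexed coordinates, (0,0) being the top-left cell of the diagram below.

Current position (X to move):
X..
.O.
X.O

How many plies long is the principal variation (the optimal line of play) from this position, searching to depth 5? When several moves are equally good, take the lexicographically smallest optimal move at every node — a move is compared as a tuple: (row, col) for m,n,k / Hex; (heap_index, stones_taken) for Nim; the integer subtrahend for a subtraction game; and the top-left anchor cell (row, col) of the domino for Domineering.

p1 X@[X../.O./X.O]: (0,1)[XX./.O./X.O]-1 (0,2)[X.X/.O./X.O]-1 (1,0)[X../XO./X.O]+1* (1,2)[X../.OX/X.O]-1 (2,1)[X../.O./XXO]-1
p2 O@[X../XO./X.O] terminal -1; root [X../.O./X.O] d5

PV length from [X../.O./X.O]: 1 ply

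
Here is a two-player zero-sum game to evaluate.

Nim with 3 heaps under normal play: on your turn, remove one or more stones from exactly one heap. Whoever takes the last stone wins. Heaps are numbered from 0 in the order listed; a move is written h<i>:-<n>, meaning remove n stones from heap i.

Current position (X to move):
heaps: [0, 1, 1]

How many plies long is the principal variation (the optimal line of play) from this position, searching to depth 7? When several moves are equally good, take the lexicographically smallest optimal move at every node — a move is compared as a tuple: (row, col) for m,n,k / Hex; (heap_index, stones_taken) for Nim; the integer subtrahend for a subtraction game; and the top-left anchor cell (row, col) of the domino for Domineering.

PV length from [(0,1,1)]: 2 plies

ply 1, X at (0,1,1) | h1:-1=-1→(0,0,1)*; h2:-1=-1→(0,1,0)
ply 2, O at (0,0,1) | h2:-1=+1→(0,0,0)*
ply 3: (0,0,0) is terminal -1 (X); from (0,1,1) depth 7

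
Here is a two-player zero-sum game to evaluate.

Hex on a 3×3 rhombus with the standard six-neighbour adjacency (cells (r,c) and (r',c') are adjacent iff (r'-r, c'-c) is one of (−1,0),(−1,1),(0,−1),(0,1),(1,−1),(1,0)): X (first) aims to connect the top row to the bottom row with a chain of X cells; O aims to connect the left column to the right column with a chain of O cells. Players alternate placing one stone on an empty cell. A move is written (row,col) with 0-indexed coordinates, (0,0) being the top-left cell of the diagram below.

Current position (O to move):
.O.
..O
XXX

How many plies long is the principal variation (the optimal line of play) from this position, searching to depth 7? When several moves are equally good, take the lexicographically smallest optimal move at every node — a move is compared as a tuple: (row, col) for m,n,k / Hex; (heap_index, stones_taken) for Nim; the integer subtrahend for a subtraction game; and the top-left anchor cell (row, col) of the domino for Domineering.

PV length from [.O./..O/XXX]: 3 plies

p1 O@[.O./..O/XXX]: (0,0)[OO./..O/XXX]+1* (0,2)[.OO/..O/XXX]+1 (1,0)[.O./O.O/XXX]+1 (1,1)[.O./.OO/XXX]+1
p2 X@[OO./..O/XXX]: (0,2)[OOX/..O/XXX]-1* (1,0)[OO./X.O/XXX]-1 (1,1)[OO./.XO/XXX]-1
p3 O@[OOX/..O/XXX]: (1,0)[OOX/O.O/XXX]-1 (1,1)[OOX/.OO/XXX]+1*
p4 X@[OOX/.OO/XXX] terminal -1; root [.O./..O/XXX] d7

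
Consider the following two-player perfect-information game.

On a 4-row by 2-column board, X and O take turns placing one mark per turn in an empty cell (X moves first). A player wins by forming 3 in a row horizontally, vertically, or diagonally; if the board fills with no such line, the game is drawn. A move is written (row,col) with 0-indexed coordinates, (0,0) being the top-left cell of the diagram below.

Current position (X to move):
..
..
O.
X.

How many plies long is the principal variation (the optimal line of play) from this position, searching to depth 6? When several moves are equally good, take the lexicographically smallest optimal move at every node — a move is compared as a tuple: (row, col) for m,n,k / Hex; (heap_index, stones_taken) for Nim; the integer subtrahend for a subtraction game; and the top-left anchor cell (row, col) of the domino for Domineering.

PV length from [../../O./X.]: 6 plies

[../../O./X.] X move#1: (0,0):+0/X./../O./X.*, (0,1):+0/.X/../O./X., (1,0):+0/../X./O./X., (1,1):+0/../.X/O./X., (2,1):+0/../../OX/X., (3,1):+0/../../O./XX
[X./../O./X.] O move#2: (0,1):+0/XO/../O./X.*, (1,0):+0/X./O./O./X., (1,1):+0/X./.O/O./X., (2,1):+0/X./../OO/X., (3,1):+0/X./../O./XO
[XO/../O./X.] X move#3: (1,0):+0/XO/X./O./X.*, (1,1):+0/XO/.X/O./X., (2,1):+0/XO/../OX/X., (3,1):+0/XO/../O./XX
[XO/X./O./X.] O move#4: (1,1):+0/XO/XO/O./X.*, (2,1):+0/XO/X./OO/X., (3,1):+0/XO/X./O./XO
[XO/XO/O./X.] X move#5: (2,1):+0/XO/XO/OX/X.*, (3,1):-1/XO/XO/O./XX
[XO/XO/OX/X.] O move#6: (3,1):+0/XO/XO/OX/XO*
[XO/XO/OX/XO] end (terminal +0, X#7); searched ../../O./X. to 6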